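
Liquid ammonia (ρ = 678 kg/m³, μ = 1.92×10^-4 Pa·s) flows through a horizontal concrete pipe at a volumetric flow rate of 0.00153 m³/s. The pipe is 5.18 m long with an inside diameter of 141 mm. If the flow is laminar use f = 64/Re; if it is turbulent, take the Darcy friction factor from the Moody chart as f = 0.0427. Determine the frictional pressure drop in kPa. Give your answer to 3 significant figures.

Cross-sectional area A = πD²/4 = π(0.141)²/4 = 0.01561 m²; mean velocity V = Q/A = 0.00153/0.01561 = 0.09799 m/s.
Reynolds number Re = ρVD/μ = 678 · 0.09799 · 0.141 / 0.000192 = 4.879e+04.
Re > 4000 → turbulent; use the Moody-chart value f = 0.0427.
Darcy-Weisbach: ΔP = f(L/D)(ρV²/2) = 0.0427·(5.18/0.141)·(678·0.09799²/2) = 0.0427·36.74·3.255 = 5.106 Pa.
ΔP = 5.106 Pa = 0.00511 kPa.

ΔP ≈ 0.00511 kPa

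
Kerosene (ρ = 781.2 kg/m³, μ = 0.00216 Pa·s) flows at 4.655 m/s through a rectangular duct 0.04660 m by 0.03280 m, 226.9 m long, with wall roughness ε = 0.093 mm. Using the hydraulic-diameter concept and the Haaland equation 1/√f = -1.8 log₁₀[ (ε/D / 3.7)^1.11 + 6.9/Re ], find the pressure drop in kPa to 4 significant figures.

Hydraulic diameter D_h = 4A/P = 4·(0.0466·0.0328)/(2·(0.0466+0.0328)) = 0.006114/0.1588 = 0.0385 m.
Re = ρVD_h/μ = 781.2·4.655·0.0385/0.00216 = 6.482e+04.
ε/D_h = 9.3e-05/0.0385 = 0.00242; Haaland gives 1/√f = -1.8 log₁₀[0.000291+0.000106] = 6.121, so f = 0.02669.
ΔP = f(L/D_h)(ρV²/2) = 0.02669·226.9/0.0385·8464 = 1.332e+06 Pa.
ΔP = 1332 kPa.

ΔP ≈ 1332 kPa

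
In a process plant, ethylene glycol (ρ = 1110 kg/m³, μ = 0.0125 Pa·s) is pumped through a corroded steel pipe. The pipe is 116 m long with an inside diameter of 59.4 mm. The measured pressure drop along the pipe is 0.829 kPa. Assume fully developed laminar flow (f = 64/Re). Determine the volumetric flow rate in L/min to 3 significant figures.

For laminar flow, f = 64/Re with Re = ρVD/μ, so Darcy-Weisbach reduces to ΔP = 32μLV/D². Solving for V: V = ΔP·D²/(32μL) = 829·(0.0594)²/(32·0.0125·116) = 0.06304 m/s.
Check: Re = ρVD/μ = 1110·0.06304·0.0594/0.0125 = 332.5 < 2300, so the laminar assumption holds.
Q = V·A = 0.06304·(π/4·0.0594²) = 0.0001747 m³/s = 10.5 L/min.

Q ≈ 10.5 L/min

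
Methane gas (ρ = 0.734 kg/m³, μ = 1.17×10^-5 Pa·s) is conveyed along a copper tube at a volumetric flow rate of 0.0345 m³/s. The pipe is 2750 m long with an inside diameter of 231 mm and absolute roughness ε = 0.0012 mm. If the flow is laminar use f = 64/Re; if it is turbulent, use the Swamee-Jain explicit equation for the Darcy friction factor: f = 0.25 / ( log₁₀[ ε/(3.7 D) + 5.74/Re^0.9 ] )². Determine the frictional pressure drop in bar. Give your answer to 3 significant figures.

ΔP ≈ 8.74×10^-4 bar

Cross-sectional area A = πD²/4 = π(0.231)²/4 = 0.04191 m²; mean velocity V = Q/A = 0.0345/0.04191 = 0.8232 m/s.
Reynolds number Re = ρVD/μ = 0.734 · 0.8232 · 0.231 / 1.17e-05 = 1.193e+04.
Re > 4000 → turbulent. Relative roughness ε/D = 1.2e-06/0.231 = 5.19e-06. Swamee-Jain: f = 0.25/(log₁₀[5.19e-06/3.7 + 5.74/1.193e+04^0.9])² = 0.25/(log₁₀[1.4e-06 + 0.00123])² = 0.25/(-2.91)² = 0.02953.
Darcy-Weisbach: ΔP = f(L/D)(ρV²/2) = 0.02953·(2750/0.231)·(0.734·0.8232²/2) = 0.02953·1.19e+04·0.2487 = 87.43 Pa.
ΔP = 87.43 Pa = 8.74×10^-4 bar.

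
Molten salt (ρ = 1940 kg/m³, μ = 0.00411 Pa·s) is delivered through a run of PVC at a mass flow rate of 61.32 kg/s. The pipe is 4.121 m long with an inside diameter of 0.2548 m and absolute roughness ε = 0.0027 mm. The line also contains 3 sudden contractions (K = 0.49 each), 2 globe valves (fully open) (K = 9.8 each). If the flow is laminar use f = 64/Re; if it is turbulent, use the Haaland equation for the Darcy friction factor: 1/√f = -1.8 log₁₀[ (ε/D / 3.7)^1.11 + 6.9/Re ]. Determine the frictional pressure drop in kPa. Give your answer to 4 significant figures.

ΔP ≈ 7.968 kPa

A = πD²/4 = π(0.2548)²/4 = 0.05099 m²; mean velocity V = ṁ/(ρA) = 61.32/(1940 · 0.05099) = 0.6199 m/s.
Reynolds number Re = ρVD/μ = 1940 · 0.6199 · 0.2548 / 0.00411 = 7.455e+04.
Re > 4000 → turbulent. Relative roughness ε/D = 2.7e-06/0.2548 = 1.06e-05. Haaland: 1/√f = -1.8 log₁₀[(1.06e-05/3.7)^1.11 + 6.9/7.455e+04] = -1.8 log₁₀[7.03e-07 + 9.26e-05] = 7.255, so f = 0.019.
Total minor-loss coefficient ΣK = 3·0.49 + 2·9.8 = 21.1.
ΔP = [f·L/D + ΣK]·(ρV²/2) = [0.019·4.121/0.2548 + 21.1]·(1940·0.6199²/2) = [0.3073 + 21.1]·372.7 = 7968 Pa.
ΔP = 7968 Pa = 7.968 kPa.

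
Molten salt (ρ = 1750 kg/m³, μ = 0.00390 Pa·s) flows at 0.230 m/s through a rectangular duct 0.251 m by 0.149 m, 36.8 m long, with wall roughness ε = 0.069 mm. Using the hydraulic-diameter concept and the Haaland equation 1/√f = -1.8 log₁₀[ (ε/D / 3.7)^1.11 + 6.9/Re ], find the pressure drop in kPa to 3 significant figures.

Hydraulic diameter D_h = 4A/P = 4·(0.251·0.149)/(2·(0.251+0.149)) = 0.1496/0.8 = 0.187 m.
Re = ρVD_h/μ = 1750·0.23·0.187/0.0039 = 1.93e+04.
ε/D_h = 6.9e-05/0.187 = 0.000369; Haaland gives 1/√f = -1.8 log₁₀[3.62e-05+0.000358] = 6.129, so f = 0.02662.
ΔP = f(L/D_h)(ρV²/2) = 0.02662·36.8/0.187·46.29 = 242.5 Pa.
ΔP = 0.243 kPa.

ΔP ≈ 0.243 kPa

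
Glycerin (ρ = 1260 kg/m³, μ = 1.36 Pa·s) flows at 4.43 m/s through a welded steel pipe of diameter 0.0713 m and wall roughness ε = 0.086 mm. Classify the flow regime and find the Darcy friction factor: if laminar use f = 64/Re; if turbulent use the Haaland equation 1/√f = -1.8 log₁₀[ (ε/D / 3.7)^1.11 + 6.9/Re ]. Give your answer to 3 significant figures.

Re = ρVD/μ = 1260·4.43·0.0713/1.36 = 292.6.
Re < 2300 → laminar, so f = 64/Re = 0.2187 (roughness is irrelevant in laminar flow).

f ≈ 0.219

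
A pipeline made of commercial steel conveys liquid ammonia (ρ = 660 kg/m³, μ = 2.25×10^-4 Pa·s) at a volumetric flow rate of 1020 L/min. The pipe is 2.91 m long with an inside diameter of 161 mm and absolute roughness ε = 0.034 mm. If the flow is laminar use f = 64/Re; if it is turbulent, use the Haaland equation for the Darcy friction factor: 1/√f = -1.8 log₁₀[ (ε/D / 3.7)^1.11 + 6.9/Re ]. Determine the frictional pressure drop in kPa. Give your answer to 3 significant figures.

Q = 1020 L/min = 1020/60000 = 0.017 m³/s.
Cross-sectional area A = πD²/4 = π(0.161)²/4 = 0.02036 m²; mean velocity V = Q/A = 0.017/0.02036 = 0.835 m/s.
Reynolds number Re = ρVD/μ = 660 · 0.835 · 0.161 / 0.000225 = 3.944e+05.
Re > 4000 → turbulent. Relative roughness ε/D = 3.4e-05/0.161 = 0.000211. Haaland: 1/√f = -1.8 log₁₀[(0.000211/3.7)^1.11 + 6.9/3.944e+05] = -1.8 log₁₀[1.95e-05 + 1.75e-05] = 7.978, so f = 0.01571.
Darcy-Weisbach: ΔP = f(L/D)(ρV²/2) = 0.01571·(2.91/0.161)·(660·0.835²/2) = 0.01571·18.07·230.1 = 65.35 Pa.
ΔP = 65.35 Pa = 0.0653 kPa.

ΔP ≈ 0.0653 kPa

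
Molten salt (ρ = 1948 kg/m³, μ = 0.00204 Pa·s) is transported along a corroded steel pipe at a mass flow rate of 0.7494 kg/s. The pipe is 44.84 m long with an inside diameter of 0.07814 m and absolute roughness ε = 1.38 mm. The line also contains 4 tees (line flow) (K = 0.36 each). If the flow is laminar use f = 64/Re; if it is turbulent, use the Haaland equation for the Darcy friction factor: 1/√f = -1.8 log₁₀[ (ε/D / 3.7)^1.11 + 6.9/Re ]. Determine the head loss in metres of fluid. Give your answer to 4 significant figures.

A = πD²/4 = π(0.07814)²/4 = 0.004796 m²; mean velocity V = ṁ/(ρA) = 0.7494/(1948 · 0.004796) = 0.08022 m/s.
Reynolds number Re = ρVD/μ = 1948 · 0.08022 · 0.07814 / 0.00204 = 5986.
Re > 4000 → turbulent. Relative roughness ε/D = 0.00138/0.07814 = 0.0177. Haaland: 1/√f = -1.8 log₁₀[(0.0177/3.7)^1.11 + 6.9/5986] = -1.8 log₁₀[0.00265 + 0.00115] = 4.356, so f = 0.05271.
Total minor-loss coefficient ΣK = 4·0.36 = 1.44.
ΔP = [f·L/D + ΣK]·(ρV²/2) = [0.05271·44.84/0.07814 + 1.44]·(1948·0.08022²/2) = [30.25 + 1.44]·6.268 = 198.6 Pa.
Head loss h_f = ΔP/(ρg) = 198.6/(1948·9.81) = 0.01039 m.

h_f ≈ 0.01039 m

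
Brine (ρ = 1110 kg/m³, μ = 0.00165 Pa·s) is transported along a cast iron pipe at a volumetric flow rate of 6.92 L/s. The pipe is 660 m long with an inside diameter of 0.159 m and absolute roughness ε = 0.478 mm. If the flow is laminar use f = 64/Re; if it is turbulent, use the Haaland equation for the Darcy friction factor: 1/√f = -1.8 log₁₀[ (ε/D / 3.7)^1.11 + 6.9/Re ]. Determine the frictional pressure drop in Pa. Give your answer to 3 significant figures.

ΔP ≈ 8150 Pa

Q = 6.92 L/s = 6.92/1000 = 0.00692 m³/s.
Cross-sectional area A = πD²/4 = π(0.159)²/4 = 0.01986 m²; mean velocity V = Q/A = 0.00692/0.01986 = 0.3485 m/s.
Reynolds number Re = ρVD/μ = 1110 · 0.3485 · 0.159 / 0.00165 = 3.728e+04.
Re > 4000 → turbulent. Relative roughness ε/D = 0.000478/0.159 = 0.00301. Haaland: 1/√f = -1.8 log₁₀[(0.00301/3.7)^1.11 + 6.9/3.728e+04] = -1.8 log₁₀[0.000371 + 0.000185] = 5.858, so f = 0.02914.
Darcy-Weisbach: ΔP = f(L/D)(ρV²/2) = 0.02914·(660/0.159)·(1110·0.3485²/2) = 0.02914·4151·67.41 = 8154 Pa.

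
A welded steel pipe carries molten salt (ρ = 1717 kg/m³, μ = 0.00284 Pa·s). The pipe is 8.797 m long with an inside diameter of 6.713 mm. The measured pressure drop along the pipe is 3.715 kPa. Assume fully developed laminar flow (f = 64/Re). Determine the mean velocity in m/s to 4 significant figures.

For laminar flow, f = 64/Re with Re = ρVD/μ, so Darcy-Weisbach reduces to ΔP = 32μLV/D². Solving for V: V = ΔP·D²/(32μL) = 3715·(0.006713)²/(32·0.00284·8.797) = 0.2094 m/s.
Check: Re = ρVD/μ = 1717·0.2094·0.006713/0.00284 = 849.9 < 2300, so the laminar assumption holds.

V ≈ 0.2094 m/s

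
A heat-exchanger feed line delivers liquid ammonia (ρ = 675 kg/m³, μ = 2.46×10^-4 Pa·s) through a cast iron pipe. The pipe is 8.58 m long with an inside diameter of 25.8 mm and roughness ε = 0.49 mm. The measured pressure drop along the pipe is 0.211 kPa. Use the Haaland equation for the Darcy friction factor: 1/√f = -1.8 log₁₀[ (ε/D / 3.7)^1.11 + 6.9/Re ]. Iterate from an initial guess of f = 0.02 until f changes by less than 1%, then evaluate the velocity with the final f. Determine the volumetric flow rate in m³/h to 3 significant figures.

Q ≈ 0.363 m³/h

Rearranging Darcy-Weisbach: V = √(2·ΔP·D/(f·L·ρ)). With ε/D = 0.00049/0.0258 = 0.019, iterate starting from f = 0.02:
  f = 0.02 → V = √(2·211·0.0258/(0.02·8.58·675)) = 0.3066 m/s; Re = ρVD/μ = 2.17e+04; f → 0.04954
  f = 0.04954 → V = 0.1948 m/s; Re = 1.379e+04; f → 0.05052
  f = 0.05052 → V = 0.1929 m/s; Re = 1.366e+04; f → 0.05054
Converged (Δf/f < 1%). With the final f = 0.05054: V = √(2·211·0.0258/(0.05054·8.58·675)) = 0.1929 m/s.
Q = V·A = 0.1929·(π/4·0.0258²) = 0.0001008 m³/s = 0.363 m³/h.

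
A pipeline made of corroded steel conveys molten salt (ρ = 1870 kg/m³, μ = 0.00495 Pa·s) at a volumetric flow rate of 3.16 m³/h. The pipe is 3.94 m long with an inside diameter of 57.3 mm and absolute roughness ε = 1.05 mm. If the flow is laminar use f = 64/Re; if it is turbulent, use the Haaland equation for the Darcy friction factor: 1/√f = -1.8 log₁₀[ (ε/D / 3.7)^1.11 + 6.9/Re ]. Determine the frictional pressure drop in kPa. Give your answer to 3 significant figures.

Q = 3.16 m³/h = 3.16/3600 = 0.0008778 m³/s.
Cross-sectional area A = πD²/4 = π(0.0573)²/4 = 0.002579 m²; mean velocity V = Q/A = 0.0008778/0.002579 = 0.3404 m/s.
Reynolds number Re = ρVD/μ = 1870 · 0.3404 · 0.0573 / 0.00495 = 7368.
Re > 4000 → turbulent. Relative roughness ε/D = 0.00105/0.0573 = 0.0183. Haaland: 1/√f = -1.8 log₁₀[(0.0183/3.7)^1.11 + 6.9/7368] = -1.8 log₁₀[0.00276 + 0.000936] = 4.378, so f = 0.05218.
Darcy-Weisbach: ΔP = f(L/D)(ρV²/2) = 0.05218·(3.94/0.0573)·(1870·0.3404²/2) = 0.05218·68.76·108.3 = 388.7 Pa.
ΔP = 388.7 Pa = 0.389 kPa.

ΔP ≈ 0.389 kPa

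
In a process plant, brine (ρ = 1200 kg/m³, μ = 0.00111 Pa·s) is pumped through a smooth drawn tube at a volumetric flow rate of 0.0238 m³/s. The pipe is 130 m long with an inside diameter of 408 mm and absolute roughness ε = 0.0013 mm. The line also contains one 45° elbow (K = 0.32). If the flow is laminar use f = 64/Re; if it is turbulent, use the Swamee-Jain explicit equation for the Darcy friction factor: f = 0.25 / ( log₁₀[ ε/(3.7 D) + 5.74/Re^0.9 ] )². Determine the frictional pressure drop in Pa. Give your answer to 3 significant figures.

ΔP ≈ 125 Pa

Cross-sectional area A = πD²/4 = π(0.408)²/4 = 0.1307 m²; mean velocity V = Q/A = 0.0238/0.1307 = 0.182 m/s.
Reynolds number Re = ρVD/μ = 1200 · 0.182 · 0.408 / 0.00111 = 8.029e+04.
Re > 4000 → turbulent. Relative roughness ε/D = 1.3e-06/0.408 = 3.19e-06. Swamee-Jain: f = 0.25/(log₁₀[3.19e-06/3.7 + 5.74/8.029e+04^0.9])² = 0.25/(log₁₀[8.61e-07 + 0.000221])² = 0.25/(-3.654)² = 0.01873.
Total minor-loss coefficient ΣK = 1·0.32 = 0.32.
ΔP = [f·L/D + ΣK]·(ρV²/2) = [0.01873·130/0.408 + 0.32]·(1200·0.182²/2) = [5.967 + 0.32]·19.88 = 125 Pa.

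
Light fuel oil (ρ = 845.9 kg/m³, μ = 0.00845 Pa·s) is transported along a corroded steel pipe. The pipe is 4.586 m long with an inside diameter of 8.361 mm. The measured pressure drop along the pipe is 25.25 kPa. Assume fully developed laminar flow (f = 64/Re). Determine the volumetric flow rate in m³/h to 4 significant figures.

For laminar flow, f = 64/Re with Re = ρVD/μ, so Darcy-Weisbach reduces to ΔP = 32μLV/D². Solving for V: V = ΔP·D²/(32μL) = 2.525e+04·(0.008361)²/(32·0.00845·4.586) = 1.423 m/s.
Check: Re = ρVD/μ = 845.9·1.423·0.008361/0.00845 = 1191 < 2300, so the laminar assumption holds.
Q = V·A = 1.423·(π/4·0.008361²) = 7.815e-05 m³/s = 0.2813 m³/h.

Q ≈ 0.2813 m³/h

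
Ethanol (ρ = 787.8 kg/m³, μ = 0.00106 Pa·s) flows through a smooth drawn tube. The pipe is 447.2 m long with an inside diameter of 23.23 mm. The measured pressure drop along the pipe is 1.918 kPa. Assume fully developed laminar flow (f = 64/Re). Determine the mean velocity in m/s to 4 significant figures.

For laminar flow, f = 64/Re with Re = ρVD/μ, so Darcy-Weisbach reduces to ΔP = 32μLV/D². Solving for V: V = ΔP·D²/(32μL) = 1918·(0.02323)²/(32·0.00106·447.2) = 0.06823 m/s.
Check: Re = ρVD/μ = 787.8·0.06823·0.02323/0.00106 = 1178 < 2300, so the laminar assumption holds.

V ≈ 0.06823 m/s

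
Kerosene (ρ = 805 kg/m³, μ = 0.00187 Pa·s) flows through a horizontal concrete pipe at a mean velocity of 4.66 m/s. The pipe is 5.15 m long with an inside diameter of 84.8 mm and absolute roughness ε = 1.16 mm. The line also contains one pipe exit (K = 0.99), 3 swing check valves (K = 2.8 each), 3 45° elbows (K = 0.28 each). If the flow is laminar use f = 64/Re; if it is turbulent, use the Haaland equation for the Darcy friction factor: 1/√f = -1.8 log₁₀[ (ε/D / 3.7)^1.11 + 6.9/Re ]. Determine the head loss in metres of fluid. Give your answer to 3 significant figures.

h_f ≈ 14.2 m

Reynolds number Re = ρVD/μ = 805 · 4.66 · 0.0848 / 0.00187 = 1.701e+05.
Re > 4000 → turbulent. Relative roughness ε/D = 0.00116/0.0848 = 0.0137. Haaland: 1/√f = -1.8 log₁₀[(0.0137/3.7)^1.11 + 6.9/1.701e+05] = -1.8 log₁₀[0.002 + 4.06e-05] = 4.844, so f = 0.04262.
Total minor-loss coefficient ΣK = 1·0.99 + 3·2.8 + 3·0.28 = 10.2.
ΔP = [f·L/D + ΣK]·(ρV²/2) = [0.04262·5.15/0.0848 + 10.2]·(805·4.66²/2) = [2.589 + 10.2]·8741 = 1.12e+05 Pa.
Head loss h_f = ΔP/(ρg) = 1.12e+05/(805·9.81) = 14.2 m.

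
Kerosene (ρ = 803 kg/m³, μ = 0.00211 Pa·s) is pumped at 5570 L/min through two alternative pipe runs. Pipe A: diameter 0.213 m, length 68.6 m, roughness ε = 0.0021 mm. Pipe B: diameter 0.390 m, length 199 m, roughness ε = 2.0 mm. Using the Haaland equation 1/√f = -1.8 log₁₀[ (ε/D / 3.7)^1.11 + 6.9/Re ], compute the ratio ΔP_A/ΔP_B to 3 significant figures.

ΔP_A/ΔP_B ≈ 3.48

Pipe A: V = Q/A = 0.09283/0.03563 = 2.605 m/s; Re = 2.112e+05; ε/D = 9.86e-06; Haaland → f = 0.0154; ΔP_A = f(L/D)(ρV²/2) = 1.351e+04 Pa.
Pipe B: V = Q/A = 0.09283/0.1195 = 0.7771 m/s; Re = 1.153e+05; ε/D = 0.00513; Haaland → f = 0.03139; ΔP_B = f(L/D)(ρV²/2) = 3884 Pa.
ΔP_A/ΔP_B = 1.351e+04/3884 = 3.48.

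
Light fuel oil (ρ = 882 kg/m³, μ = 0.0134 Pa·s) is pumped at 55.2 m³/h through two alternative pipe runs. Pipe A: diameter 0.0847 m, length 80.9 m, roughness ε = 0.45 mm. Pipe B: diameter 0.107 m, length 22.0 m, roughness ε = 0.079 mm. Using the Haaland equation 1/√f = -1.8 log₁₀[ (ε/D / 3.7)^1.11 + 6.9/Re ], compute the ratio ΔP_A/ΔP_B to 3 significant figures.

Pipe A: V = Q/A = 0.01533/0.005635 = 2.721 m/s; Re = 1.517e+04; ε/D = 0.00531; Haaland → f = 0.03576; ΔP_A = f(L/D)(ρV²/2) = 1.115e+05 Pa.
Pipe B: V = Q/A = 0.01533/0.008992 = 1.705 m/s; Re = 1.201e+04; ε/D = 0.000738; Haaland → f = 0.03042; ΔP_B = f(L/D)(ρV²/2) = 8020 Pa.
ΔP_A/ΔP_B = 1.115e+05/8020 = 13.9.

ΔP_A/ΔP_B ≈ 13.9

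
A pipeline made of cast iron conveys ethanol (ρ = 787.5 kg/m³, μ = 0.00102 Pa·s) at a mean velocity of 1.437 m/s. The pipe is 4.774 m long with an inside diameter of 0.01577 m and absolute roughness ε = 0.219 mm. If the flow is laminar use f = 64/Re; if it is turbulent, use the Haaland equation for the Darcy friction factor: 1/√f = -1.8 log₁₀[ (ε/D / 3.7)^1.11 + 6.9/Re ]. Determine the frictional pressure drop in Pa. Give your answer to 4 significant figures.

Reynolds number Re = ρVD/μ = 787.5 · 1.437 · 0.01577 / 0.00102 = 1.75e+04.
Re > 4000 → turbulent. Relative roughness ε/D = 0.000219/0.01577 = 0.0139. Haaland: 1/√f = -1.8 log₁₀[(0.0139/3.7)^1.11 + 6.9/1.75e+04] = -1.8 log₁₀[0.00203 + 0.000394] = 4.708, so f = 0.04512.
Darcy-Weisbach: ΔP = f(L/D)(ρV²/2) = 0.04512·(4.774/0.01577)·(787.5·1.437²/2) = 0.04512·302.7·813.1 = 1.111e+04 Pa.

ΔP ≈ 11110 Pa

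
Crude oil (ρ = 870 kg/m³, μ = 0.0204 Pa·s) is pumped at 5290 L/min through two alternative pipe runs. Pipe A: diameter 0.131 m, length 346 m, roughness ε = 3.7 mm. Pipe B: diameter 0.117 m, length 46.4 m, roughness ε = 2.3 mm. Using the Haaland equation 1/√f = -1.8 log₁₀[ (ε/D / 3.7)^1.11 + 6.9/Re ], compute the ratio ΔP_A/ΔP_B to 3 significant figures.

ΔP_A/ΔP_B ≈ 4.87

Pipe A: V = Q/A = 0.08817/0.01348 = 6.541 m/s; Re = 3.655e+04; ε/D = 0.0282; Haaland → f = 0.05675; ΔP_A = f(L/D)(ρV²/2) = 2.79e+06 Pa.
Pipe B: V = Q/A = 0.08817/0.01075 = 8.201 m/s; Re = 4.092e+04; ε/D = 0.0197; Haaland → f = 0.04934; ΔP_B = f(L/D)(ρV²/2) = 5.724e+05 Pa.
ΔP_A/ΔP_B = 2.79e+06/5.724e+05 = 4.87.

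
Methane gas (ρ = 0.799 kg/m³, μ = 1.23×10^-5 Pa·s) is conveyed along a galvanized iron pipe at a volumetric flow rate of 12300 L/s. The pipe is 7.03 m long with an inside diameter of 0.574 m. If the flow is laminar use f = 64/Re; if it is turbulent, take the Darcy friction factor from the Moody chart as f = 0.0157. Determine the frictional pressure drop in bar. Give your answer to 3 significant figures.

ΔP ≈ 0.00174 bar

Q = 12300 L/s = 12300/1000 = 12.3 m³/s.
Cross-sectional area A = πD²/4 = π(0.574)²/4 = 0.2588 m²; mean velocity V = Q/A = 12.3/0.2588 = 47.53 m/s.
Reynolds number Re = ρVD/μ = 0.799 · 47.53 · 0.574 / 1.23e-05 = 1.772e+06.
Re > 4000 → turbulent; use the Moody-chart value f = 0.0157.
Darcy-Weisbach: ΔP = f(L/D)(ρV²/2) = 0.0157·(7.03/0.574)·(0.799·47.53²/2) = 0.0157·12.25·902.6 = 173.6 Pa.
ΔP = 173.6 Pa = 0.00174 bar.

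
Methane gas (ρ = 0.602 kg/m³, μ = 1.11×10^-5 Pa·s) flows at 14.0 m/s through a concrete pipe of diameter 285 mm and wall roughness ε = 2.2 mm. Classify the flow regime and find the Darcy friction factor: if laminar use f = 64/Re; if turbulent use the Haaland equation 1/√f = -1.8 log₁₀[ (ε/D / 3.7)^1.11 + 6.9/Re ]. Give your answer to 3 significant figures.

f ≈ 0.0352

Re = ρVD/μ = 0.602·14·0.285/1.11e-05 = 2.164e+05.
Re > 4000 → turbulent. ε/D = 0.0022/0.285 = 0.00772; Haaland: 1/√f = -1.8 log₁₀[0.00106 + 3.19e-05] = 5.333, so f = 0.03516.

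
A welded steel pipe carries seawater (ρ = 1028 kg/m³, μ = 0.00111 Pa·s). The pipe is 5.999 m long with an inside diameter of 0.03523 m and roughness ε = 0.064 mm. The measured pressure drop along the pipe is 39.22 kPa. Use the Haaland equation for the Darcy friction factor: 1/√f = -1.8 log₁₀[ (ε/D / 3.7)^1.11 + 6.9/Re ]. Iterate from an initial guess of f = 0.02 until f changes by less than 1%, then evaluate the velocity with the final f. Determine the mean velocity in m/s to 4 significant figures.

Rearranging Darcy-Weisbach: V = √(2·ΔP·D/(f·L·ρ)). With ε/D = 6.4e-05/0.03523 = 0.00182, iterate starting from f = 0.02:
  f = 0.02 → V = √(2·3.922e+04·0.03523/(0.02·5.999·1028)) = 4.733 m/s; Re = ρVD/μ = 1.544e+05; f → 0.02395
  f = 0.02395 → V = 4.326 m/s; Re = 1.411e+05; f → 0.02404
Converged (Δf/f < 1%). With the final f = 0.02404: V = √(2·3.922e+04·0.03523/(0.02404·5.999·1028)) = 4.317 m/s.

V ≈ 4.317 m/s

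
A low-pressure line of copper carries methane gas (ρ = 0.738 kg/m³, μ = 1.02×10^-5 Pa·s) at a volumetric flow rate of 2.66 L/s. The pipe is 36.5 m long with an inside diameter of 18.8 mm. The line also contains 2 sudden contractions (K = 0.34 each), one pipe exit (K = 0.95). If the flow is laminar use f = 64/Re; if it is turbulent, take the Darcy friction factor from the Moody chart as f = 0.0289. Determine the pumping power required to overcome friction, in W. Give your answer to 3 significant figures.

P ≈ 5.20 W

Q = 2.66 L/s = 2.66/1000 = 0.00266 m³/s.
Cross-sectional area A = πD²/4 = π(0.0188)²/4 = 0.0002776 m²; mean velocity V = Q/A = 0.00266/0.0002776 = 9.582 m/s.
Reynolds number Re = ρVD/μ = 0.738 · 9.582 · 0.0188 / 1.02e-05 = 1.303e+04.
Re > 4000 → turbulent; use the Moody-chart value f = 0.0289.
Total minor-loss coefficient ΣK = 2·0.34 + 1·0.95 = 1.63.
ΔP = [f·L/D + ΣK]·(ρV²/2) = [0.0289·36.5/0.0188 + 1.63]·(0.738·9.582²/2) = [56.11 + 1.63]·33.88 = 1956 Pa.
Pumping power P = QΔP = 0.00266·1956 = 5.204 W = 5.20 W.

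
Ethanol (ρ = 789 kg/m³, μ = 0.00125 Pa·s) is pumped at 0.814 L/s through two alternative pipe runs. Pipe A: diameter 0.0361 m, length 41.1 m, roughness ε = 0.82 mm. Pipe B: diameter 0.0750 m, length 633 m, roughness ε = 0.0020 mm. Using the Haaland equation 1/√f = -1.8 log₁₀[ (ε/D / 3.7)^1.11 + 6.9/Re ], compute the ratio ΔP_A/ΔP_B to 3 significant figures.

Pipe A: V = Q/A = 0.000814/0.001024 = 0.7953 m/s; Re = 1.812e+04; ε/D = 0.0227; Haaland → f = 0.05312; ΔP_A = f(L/D)(ρV²/2) = 1.509e+04 Pa.
Pipe B: V = Q/A = 0.000814/0.004418 = 0.1843 m/s; Re = 8722; ε/D = 2.67e-05; Haaland → f = 0.0321; ΔP_B = f(L/D)(ρV²/2) = 3629 Pa.
ΔP_A/ΔP_B = 1.509e+04/3629 = 4.16.

ΔP_A/ΔP_B ≈ 4.16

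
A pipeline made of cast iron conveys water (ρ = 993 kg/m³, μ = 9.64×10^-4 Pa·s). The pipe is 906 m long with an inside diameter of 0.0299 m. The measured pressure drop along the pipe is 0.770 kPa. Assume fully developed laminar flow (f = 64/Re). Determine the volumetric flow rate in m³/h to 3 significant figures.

Q ≈ 0.0623 m³/h

For laminar flow, f = 64/Re with Re = ρVD/μ, so Darcy-Weisbach reduces to ΔP = 32μLV/D². Solving for V: V = ΔP·D²/(32μL) = 770·(0.0299)²/(32·0.000964·906) = 0.02463 m/s.
Check: Re = ρVD/μ = 993·0.02463·0.0299/0.000964 = 758.6 < 2300, so the laminar assumption holds.
Q = V·A = 0.02463·(π/4·0.0299²) = 1.729e-05 m³/s = 0.0623 m³/h.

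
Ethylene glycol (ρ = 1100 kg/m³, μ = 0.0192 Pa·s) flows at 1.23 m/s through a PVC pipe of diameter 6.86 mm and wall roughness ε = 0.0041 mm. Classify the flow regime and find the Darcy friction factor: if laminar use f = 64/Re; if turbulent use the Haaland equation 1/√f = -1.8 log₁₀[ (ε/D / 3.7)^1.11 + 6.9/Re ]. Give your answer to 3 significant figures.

Re = ρVD/μ = 1100·1.23·0.00686/0.0192 = 483.4.
Re < 2300 → laminar, so f = 64/Re = 0.1324 (roughness is irrelevant in laminar flow).

f ≈ 0.132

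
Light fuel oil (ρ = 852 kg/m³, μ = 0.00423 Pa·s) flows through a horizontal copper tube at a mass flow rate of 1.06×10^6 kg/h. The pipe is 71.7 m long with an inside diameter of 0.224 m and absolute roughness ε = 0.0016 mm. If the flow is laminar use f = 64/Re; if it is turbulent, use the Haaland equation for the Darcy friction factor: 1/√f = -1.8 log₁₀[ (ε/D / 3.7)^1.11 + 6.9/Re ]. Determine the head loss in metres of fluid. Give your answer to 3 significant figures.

h_f ≈ 17.2 m

ṁ = 1.06×10^6 kg/h = 1.06×10^6/3600 = 294.4 kg/s.
A = πD²/4 = π(0.224)²/4 = 0.03941 m²; mean velocity V = ṁ/(ρA) = 294.4/(852 · 0.03941) = 8.77 m/s.
Reynolds number Re = ρVD/μ = 852 · 8.77 · 0.224 / 0.00423 = 3.957e+05.
Re > 4000 → turbulent. Relative roughness ε/D = 1.6e-06/0.224 = 7.14e-06. Haaland: 1/√f = -1.8 log₁₀[(7.14e-06/3.7)^1.11 + 6.9/3.957e+05] = -1.8 log₁₀[4.54e-07 + 1.74e-05] = 8.545, so f = 0.01369.
Darcy-Weisbach: ΔP = f(L/D)(ρV²/2) = 0.01369·(71.7/0.224)·(852·8.77²/2) = 0.01369·320.1·3.276e+04 = 1.436e+05 Pa.
Head loss h_f = ΔP/(ρg) = 1.436e+05/(852·9.81) = 17.2 m.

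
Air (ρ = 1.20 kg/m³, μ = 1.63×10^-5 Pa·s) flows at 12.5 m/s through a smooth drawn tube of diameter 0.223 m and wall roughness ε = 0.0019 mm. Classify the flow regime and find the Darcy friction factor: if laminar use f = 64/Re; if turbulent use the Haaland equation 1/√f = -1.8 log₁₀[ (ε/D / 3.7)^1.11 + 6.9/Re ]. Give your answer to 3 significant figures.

Re = ρVD/μ = 1.2·12.5·0.223/1.63e-05 = 2.052e+05.
Re > 4000 → turbulent. ε/D = 1.9e-06/0.223 = 8.52e-06; Haaland: 1/√f = -1.8 log₁₀[5.52e-07 + 3.36e-05] = 8.039, so f = 0.01547.

f ≈ 0.0155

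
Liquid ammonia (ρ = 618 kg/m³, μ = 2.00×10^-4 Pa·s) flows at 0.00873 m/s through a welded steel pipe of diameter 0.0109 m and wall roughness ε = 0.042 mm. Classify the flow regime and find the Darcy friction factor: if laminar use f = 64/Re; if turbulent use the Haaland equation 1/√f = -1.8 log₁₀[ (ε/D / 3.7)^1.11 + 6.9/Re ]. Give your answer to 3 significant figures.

f ≈ 0.218

Re = ρVD/μ = 618·0.00873·0.0109/0.0002 = 294.
Re < 2300 → laminar, so f = 64/Re = 0.2177 (roughness is irrelevant in laminar flow).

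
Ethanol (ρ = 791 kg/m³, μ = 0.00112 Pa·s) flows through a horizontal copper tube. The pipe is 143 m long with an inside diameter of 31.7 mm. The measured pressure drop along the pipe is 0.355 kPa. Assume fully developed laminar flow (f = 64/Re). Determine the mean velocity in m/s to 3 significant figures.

For laminar flow, f = 64/Re with Re = ρVD/μ, so Darcy-Weisbach reduces to ΔP = 32μLV/D². Solving for V: V = ΔP·D²/(32μL) = 355·(0.0317)²/(32·0.00112·143) = 0.06961 m/s.
Check: Re = ρVD/μ = 791·0.06961·0.0317/0.00112 = 1558 < 2300, so the laminar assumption holds.

V ≈ 0.0696 m/s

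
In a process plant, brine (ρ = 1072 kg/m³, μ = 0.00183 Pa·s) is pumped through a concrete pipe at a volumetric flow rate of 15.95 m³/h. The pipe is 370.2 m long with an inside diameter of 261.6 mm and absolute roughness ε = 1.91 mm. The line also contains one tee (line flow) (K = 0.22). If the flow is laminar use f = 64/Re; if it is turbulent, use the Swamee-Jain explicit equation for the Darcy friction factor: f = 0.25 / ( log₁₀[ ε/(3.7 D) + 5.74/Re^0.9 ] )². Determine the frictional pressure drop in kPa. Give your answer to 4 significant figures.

ΔP ≈ 0.2065 kPa

Q = 15.95 m³/h = 15.95/3600 = 0.004431 m³/s.
Cross-sectional area A = πD²/4 = π(0.2616)²/4 = 0.05375 m²; mean velocity V = Q/A = 0.004431/0.05375 = 0.08243 m/s.
Reynolds number Re = ρVD/μ = 1072 · 0.08243 · 0.2616 / 0.00183 = 1.263e+04.
Re > 4000 → turbulent. Relative roughness ε/D = 0.00191/0.2616 = 0.0073. Swamee-Jain: f = 0.25/(log₁₀[0.0073/3.7 + 5.74/1.263e+04^0.9])² = 0.25/(log₁₀[0.00197 + 0.00117])² = 0.25/(-2.503)² = 0.03991.
Total minor-loss coefficient ΣK = 1·0.22 = 0.22.
ΔP = [f·L/D + ΣK]·(ρV²/2) = [0.03991·370.2/0.2616 + 0.22]·(1072·0.08243²/2) = [56.48 + 0.22]·3.642 = 206.5 Pa.
ΔP = 206.5 Pa = 0.2065 kPa.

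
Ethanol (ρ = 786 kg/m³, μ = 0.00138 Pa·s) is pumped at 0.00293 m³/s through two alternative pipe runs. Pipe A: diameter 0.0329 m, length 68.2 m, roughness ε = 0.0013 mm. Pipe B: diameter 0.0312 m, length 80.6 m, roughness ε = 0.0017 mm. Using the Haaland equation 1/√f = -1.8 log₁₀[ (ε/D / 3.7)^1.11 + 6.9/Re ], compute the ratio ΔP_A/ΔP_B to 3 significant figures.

Pipe A: V = Q/A = 0.00293/0.0008501 = 3.447 m/s; Re = 6.458e+04; ε/D = 3.95e-05; Haaland → f = 0.01969; ΔP_A = f(L/D)(ρV²/2) = 1.906e+05 Pa.
Pipe B: V = Q/A = 0.00293/0.0007645 = 3.832 m/s; Re = 6.81e+04; ε/D = 5.45e-05; Haaland → f = 0.01952; ΔP_B = f(L/D)(ρV²/2) = 2.911e+05 Pa.
ΔP_A/ΔP_B = 1.906e+05/2.911e+05 = 0.655.

ΔP_A/ΔP_B ≈ 0.655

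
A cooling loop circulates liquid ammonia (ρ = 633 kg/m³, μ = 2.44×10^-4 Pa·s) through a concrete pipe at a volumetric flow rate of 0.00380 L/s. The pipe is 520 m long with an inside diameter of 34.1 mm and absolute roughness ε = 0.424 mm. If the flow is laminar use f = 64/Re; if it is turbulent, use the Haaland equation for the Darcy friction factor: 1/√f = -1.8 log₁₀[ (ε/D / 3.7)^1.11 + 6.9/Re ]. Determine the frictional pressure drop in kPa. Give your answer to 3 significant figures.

Q = 0.00380 L/s = 0.00380/1000 = 3.8e-06 m³/s.
Cross-sectional area A = πD²/4 = π(0.0341)²/4 = 0.0009133 m²; mean velocity V = Q/A = 3.8e-06/0.0009133 = 0.004161 m/s.
Reynolds number Re = ρVD/μ = 633 · 0.004161 · 0.0341 / 0.000244 = 368.1.
Re < 2300 → laminar flow, so f = 64/Re = 64/368.1 = 0.1739 (the turbulent correlation is not needed).
Darcy-Weisbach: ΔP = f(L/D)(ρV²/2) = 0.1739·(520/0.0341)·(633·0.004161²/2) = 0.1739·1.525e+04·0.00548 = 14.53 Pa.
ΔP = 14.53 Pa = 0.0145 kPa.

ΔP ≈ 0.0145 kPa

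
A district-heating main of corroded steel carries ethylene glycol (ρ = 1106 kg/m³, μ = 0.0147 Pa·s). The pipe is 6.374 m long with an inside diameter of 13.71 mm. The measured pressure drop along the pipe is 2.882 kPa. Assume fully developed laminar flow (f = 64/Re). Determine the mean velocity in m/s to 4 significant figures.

For laminar flow, f = 64/Re with Re = ρVD/μ, so Darcy-Weisbach reduces to ΔP = 32μLV/D². Solving for V: V = ΔP·D²/(32μL) = 2882·(0.01371)²/(32·0.0147·6.374) = 0.1807 m/s.
Check: Re = ρVD/μ = 1106·0.1807·0.01371/0.0147 = 186.4 < 2300, so the laminar assumption holds.

V ≈ 0.1807 m/s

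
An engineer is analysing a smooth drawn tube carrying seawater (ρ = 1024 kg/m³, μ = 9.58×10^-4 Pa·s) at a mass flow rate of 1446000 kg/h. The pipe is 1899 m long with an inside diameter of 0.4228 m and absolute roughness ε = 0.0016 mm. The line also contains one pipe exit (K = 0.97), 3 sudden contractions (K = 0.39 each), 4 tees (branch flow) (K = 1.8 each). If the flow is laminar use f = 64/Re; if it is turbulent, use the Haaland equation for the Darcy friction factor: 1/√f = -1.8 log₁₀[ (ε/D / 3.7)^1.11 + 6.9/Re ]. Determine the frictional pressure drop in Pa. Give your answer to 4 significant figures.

ΔP ≈ 238700 Pa

ṁ = 1446000 kg/h = 1446000/3600 = 401.7 kg/s.
A = πD²/4 = π(0.4228)²/4 = 0.1404 m²; mean velocity V = ṁ/(ρA) = 401.7/(1024 · 0.1404) = 2.794 m/s.
Reynolds number Re = ρVD/μ = 1024 · 2.794 · 0.4228 / 0.000958 = 1.263e+06.
Re > 4000 → turbulent. Relative roughness ε/D = 1.6e-06/0.4228 = 3.78e-06. Haaland: 1/√f = -1.8 log₁₀[(3.78e-06/3.7)^1.11 + 6.9/1.263e+06] = -1.8 log₁₀[2.24e-07 + 5.46e-06] = 9.441, so f = 0.01122.
Total minor-loss coefficient ΣK = 1·0.97 + 3·0.39 + 4·1.8 = 9.34.
ΔP = [f·L/D + ΣK]·(ρV²/2) = [0.01122·1899/0.4228 + 9.34]·(1024·2.794²/2) = [50.39 + 9.34]·3997 = 2.387e+05 Pa.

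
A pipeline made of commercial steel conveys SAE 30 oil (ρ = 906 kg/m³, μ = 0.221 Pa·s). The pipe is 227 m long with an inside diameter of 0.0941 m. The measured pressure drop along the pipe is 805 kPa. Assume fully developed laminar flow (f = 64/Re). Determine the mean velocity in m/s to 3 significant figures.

V ≈ 4.44 m/s

For laminar flow, f = 64/Re with Re = ρVD/μ, so Darcy-Weisbach reduces to ΔP = 32μLV/D². Solving for V: V = ΔP·D²/(32μL) = 8.05e+05·(0.0941)²/(32·0.221·227) = 4.44 m/s.
Check: Re = ρVD/μ = 906·4.44·0.0941/0.221 = 1713 < 2300, so the laminar assumption holds.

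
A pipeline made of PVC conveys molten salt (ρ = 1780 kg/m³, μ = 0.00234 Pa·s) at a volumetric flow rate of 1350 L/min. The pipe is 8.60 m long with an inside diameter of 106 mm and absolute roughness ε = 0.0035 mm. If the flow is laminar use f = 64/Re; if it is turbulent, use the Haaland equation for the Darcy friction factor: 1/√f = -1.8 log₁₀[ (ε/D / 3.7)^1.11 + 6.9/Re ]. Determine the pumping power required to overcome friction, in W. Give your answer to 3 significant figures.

Q = 1350 L/min = 1350/60000 = 0.0225 m³/s.
Cross-sectional area A = πD²/4 = π(0.106)²/4 = 0.008825 m²; mean velocity V = Q/A = 0.0225/0.008825 = 2.55 m/s.
Reynolds number Re = ρVD/μ = 1780 · 2.55 · 0.106 / 0.00234 = 2.056e+05.
Re > 4000 → turbulent. Relative roughness ε/D = 3.5e-06/0.106 = 3.3e-05. Haaland: 1/√f = -1.8 log₁₀[(3.3e-05/3.7)^1.11 + 6.9/2.056e+05] = -1.8 log₁₀[2.48e-06 + 3.36e-05] = 7.998, so f = 0.01563.
Darcy-Weisbach: ΔP = f(L/D)(ρV²/2) = 0.01563·(8.6/0.106)·(1780·2.55²/2) = 0.01563·81.13·5786 = 7339 Pa.
Pumping power P = QΔP = 0.0225·7339 = 165.1 W = 165 W.

P ≈ 165 W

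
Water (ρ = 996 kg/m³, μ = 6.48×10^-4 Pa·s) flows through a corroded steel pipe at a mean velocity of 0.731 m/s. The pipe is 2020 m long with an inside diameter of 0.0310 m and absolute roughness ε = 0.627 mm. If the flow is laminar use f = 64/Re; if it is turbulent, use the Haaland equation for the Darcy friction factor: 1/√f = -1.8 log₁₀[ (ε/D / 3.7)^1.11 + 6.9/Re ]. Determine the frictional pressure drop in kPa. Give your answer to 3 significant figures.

ΔP ≈ 867 kPa

Reynolds number Re = ρVD/μ = 996 · 0.731 · 0.031 / 0.000648 = 3.483e+04.
Re > 4000 → turbulent. Relative roughness ε/D = 0.000627/0.031 = 0.0202. Haaland: 1/√f = -1.8 log₁₀[(0.0202/3.7)^1.11 + 6.9/3.483e+04] = -1.8 log₁₀[0.00308 + 0.000198] = 4.471, so f = 0.05002.
Darcy-Weisbach: ΔP = f(L/D)(ρV²/2) = 0.05002·(2020/0.031)·(996·0.731²/2) = 0.05002·6.516e+04·266.1 = 8.673e+05 Pa.
ΔP = 8.673e+05 Pa = 867 kPa.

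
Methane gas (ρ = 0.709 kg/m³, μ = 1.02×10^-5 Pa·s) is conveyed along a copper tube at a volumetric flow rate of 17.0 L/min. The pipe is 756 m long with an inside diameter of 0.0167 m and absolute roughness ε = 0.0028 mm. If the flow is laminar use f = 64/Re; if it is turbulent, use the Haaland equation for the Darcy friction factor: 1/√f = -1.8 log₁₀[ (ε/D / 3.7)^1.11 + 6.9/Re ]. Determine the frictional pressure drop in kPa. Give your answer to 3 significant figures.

ΔP ≈ 1.14 kPa

Q = 17.0 L/min = 17.0/60000 = 0.0002833 m³/s.
Cross-sectional area A = πD²/4 = π(0.0167)²/4 = 0.000219 m²; mean velocity V = Q/A = 0.0002833/0.000219 = 1.294 m/s.
Reynolds number Re = ρVD/μ = 0.709 · 1.294 · 0.0167 / 1.02e-05 = 1502.
Re < 2300 → laminar flow, so f = 64/Re = 64/1502 = 0.04262 (the turbulent correlation is not needed).
Darcy-Weisbach: ΔP = f(L/D)(ρV²/2) = 0.04262·(756/0.0167)·(0.709·1.294²/2) = 0.04262·4.527e+04·0.5932 = 1144 Pa.
ΔP = 1144 Pa = 1.14 kPa.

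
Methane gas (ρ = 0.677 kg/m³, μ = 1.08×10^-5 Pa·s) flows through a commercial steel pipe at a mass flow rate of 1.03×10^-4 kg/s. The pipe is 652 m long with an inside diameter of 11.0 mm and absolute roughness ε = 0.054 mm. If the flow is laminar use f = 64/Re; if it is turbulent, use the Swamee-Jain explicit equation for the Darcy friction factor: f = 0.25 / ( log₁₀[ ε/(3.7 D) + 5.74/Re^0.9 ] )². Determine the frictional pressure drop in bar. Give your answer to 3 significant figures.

ΔP ≈ 0.0298 bar

A = πD²/4 = π(0.011)²/4 = 9.503e-05 m²; mean velocity V = ṁ/(ρA) = 0.000103/(0.677 · 9.503e-05) = 1.601 m/s.
Reynolds number Re = ρVD/μ = 0.677 · 1.601 · 0.011 / 1.08e-05 = 1104.
Re < 2300 → laminar flow, so f = 64/Re = 64/1104 = 0.05798 (the turbulent correlation is not needed).
Darcy-Weisbach: ΔP = f(L/D)(ρV²/2) = 0.05798·(652/0.011)·(0.677·1.601²/2) = 0.05798·5.927e+04·0.8676 = 2981 Pa.
ΔP = 2981 Pa = 0.0298 bar.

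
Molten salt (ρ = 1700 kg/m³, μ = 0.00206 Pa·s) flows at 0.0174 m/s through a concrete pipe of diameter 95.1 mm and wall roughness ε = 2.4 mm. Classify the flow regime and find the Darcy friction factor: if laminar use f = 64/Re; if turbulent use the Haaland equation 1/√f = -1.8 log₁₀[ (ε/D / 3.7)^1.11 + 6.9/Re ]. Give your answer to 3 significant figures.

Re = ρVD/μ = 1700·0.0174·0.0951/0.00206 = 1366.
Re < 2300 → laminar, so f = 64/Re = 0.04687 (roughness is irrelevant in laminar flow).

f ≈ 0.0469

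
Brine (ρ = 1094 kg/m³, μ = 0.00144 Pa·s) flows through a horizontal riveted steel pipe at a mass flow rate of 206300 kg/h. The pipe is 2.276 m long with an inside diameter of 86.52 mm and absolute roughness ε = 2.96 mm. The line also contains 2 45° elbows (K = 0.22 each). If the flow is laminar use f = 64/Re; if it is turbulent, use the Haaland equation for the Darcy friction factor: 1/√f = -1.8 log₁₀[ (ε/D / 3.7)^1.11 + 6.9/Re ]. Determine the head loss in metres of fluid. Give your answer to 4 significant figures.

h_f ≈ 8.230 m

ṁ = 206300 kg/h = 206300/3600 = 57.31 kg/s.
A = πD²/4 = π(0.08652)²/4 = 0.005879 m²; mean velocity V = ṁ/(ρA) = 57.31/(1094 · 0.005879) = 8.91 m/s.
Reynolds number Re = ρVD/μ = 1094 · 8.91 · 0.08652 / 0.00144 = 5.856e+05.
Re > 4000 → turbulent. Relative roughness ε/D = 0.00296/0.08652 = 0.0342. Haaland: 1/√f = -1.8 log₁₀[(0.0342/3.7)^1.11 + 6.9/5.856e+05] = -1.8 log₁₀[0.00552 + 1.18e-05] = 4.062, so f = 0.0606.
Total minor-loss coefficient ΣK = 2·0.22 = 0.44.
ΔP = [f·L/D + ΣK]·(ρV²/2) = [0.0606·2.276/0.08652 + 0.44]·(1094·8.91²/2) = [1.594 + 0.44]·4.342e+04 = 8.832e+04 Pa.
Head loss h_f = ΔP/(ρg) = 8.832e+04/(1094·9.81) = 8.230 m.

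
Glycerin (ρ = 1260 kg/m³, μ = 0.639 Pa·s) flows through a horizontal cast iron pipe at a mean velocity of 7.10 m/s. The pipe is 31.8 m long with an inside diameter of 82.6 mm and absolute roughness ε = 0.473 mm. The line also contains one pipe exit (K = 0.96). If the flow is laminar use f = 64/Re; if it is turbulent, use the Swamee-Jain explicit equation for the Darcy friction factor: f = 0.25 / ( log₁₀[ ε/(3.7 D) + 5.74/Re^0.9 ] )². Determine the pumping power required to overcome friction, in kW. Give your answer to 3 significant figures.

P ≈ 26.9 kW

Reynolds number Re = ρVD/μ = 1260 · 7.1 · 0.0826 / 0.639 = 1156.
Re < 2300 → laminar flow, so f = 64/Re = 64/1156 = 0.05534 (the turbulent correlation is not needed).
Total minor-loss coefficient ΣK = 1·0.96 = 0.96.
ΔP = [f·L/D + ΣK]·(ρV²/2) = [0.05534·31.8/0.0826 + 0.96]·(1260·7.1²/2) = [21.31 + 0.96]·3.176e+04 = 7.072e+05 Pa.
Q = V·A = 7.1·0.005359 = 0.03805 m³/s.
Pumping power P = QΔP = 0.03805·7.072e+05 = 26900 W = 26.9 kW.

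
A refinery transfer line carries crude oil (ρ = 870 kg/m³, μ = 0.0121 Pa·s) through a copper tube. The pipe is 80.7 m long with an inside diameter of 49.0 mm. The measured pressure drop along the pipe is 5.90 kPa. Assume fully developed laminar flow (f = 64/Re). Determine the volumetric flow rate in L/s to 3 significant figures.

Q ≈ 0.855 L/s

For laminar flow, f = 64/Re with Re = ρVD/μ, so Darcy-Weisbach reduces to ΔP = 32μLV/D². Solving for V: V = ΔP·D²/(32μL) = 5900·(0.049)²/(32·0.0121·80.7) = 0.4534 m/s.
Check: Re = ρVD/μ = 870·0.4534·0.049/0.0121 = 1597 < 2300, so the laminar assumption holds.
Q = V·A = 0.4534·(π/4·0.049²) = 0.0008549 m³/s = 0.855 L/s.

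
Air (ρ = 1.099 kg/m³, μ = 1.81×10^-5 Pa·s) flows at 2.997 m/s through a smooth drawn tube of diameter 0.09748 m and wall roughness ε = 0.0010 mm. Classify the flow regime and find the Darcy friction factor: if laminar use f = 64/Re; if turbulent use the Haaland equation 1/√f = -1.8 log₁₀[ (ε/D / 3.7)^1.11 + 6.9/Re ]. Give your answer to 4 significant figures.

f ≈ 0.02655

Re = ρVD/μ = 1.099·2.997·0.09748/1.81e-05 = 1.774e+04.
Re > 4000 → turbulent. ε/D = 1e-06/0.09748 = 1.03e-05; Haaland: 1/√f = -1.8 log₁₀[6.79e-07 + 0.000389] = 6.137, so f = 0.02655.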